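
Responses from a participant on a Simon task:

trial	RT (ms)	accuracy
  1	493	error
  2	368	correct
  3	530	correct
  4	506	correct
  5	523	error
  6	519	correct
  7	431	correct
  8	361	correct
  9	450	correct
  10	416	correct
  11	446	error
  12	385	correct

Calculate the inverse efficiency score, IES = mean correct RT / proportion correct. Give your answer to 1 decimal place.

Correct trials (n=9): 368, 530, 506, 519, 431, 361, 450, 416, 385
Mean correct RT = 3966/9 = 440.6667 ms
Proportion correct = 9/12
IES = 440.6667 / (9/12) = 587.556 ms

587.6 ms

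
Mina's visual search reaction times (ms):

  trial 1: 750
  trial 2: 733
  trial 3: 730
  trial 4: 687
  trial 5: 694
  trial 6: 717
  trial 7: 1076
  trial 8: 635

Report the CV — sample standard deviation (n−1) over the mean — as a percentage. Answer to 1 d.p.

18.0%

n = 8, Σ = 6022, M = 752.7500
Σ(x−M)² = 128323.500; s = √(128323.500/7) = 135.3955
CV = 135.3955 / 752.7500 = 0.17987 = 17.987%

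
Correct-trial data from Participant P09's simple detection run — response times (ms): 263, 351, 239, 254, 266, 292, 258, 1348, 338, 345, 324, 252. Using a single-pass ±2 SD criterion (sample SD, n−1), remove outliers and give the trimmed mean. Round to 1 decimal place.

289.3 ms

n = 12, ΣRT = 4530, M = 377.500
Σ(x−M)² = 1045369.00; s = √(1045369.00/11) = 308.275
Cutoffs: 377.500 ± 2·308.275 → [-239.1, 994.1]
Outside: 1348 → excluded.
Retained (n=11): Σ = 3182, mean = 3182/11 = 289.273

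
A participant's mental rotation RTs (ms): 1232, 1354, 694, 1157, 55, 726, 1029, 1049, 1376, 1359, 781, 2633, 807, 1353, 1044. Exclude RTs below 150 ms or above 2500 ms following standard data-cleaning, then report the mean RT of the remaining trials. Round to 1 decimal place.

1073.9 ms

Excluded: 55, 2633
Retained (n=13): Σ = 13961
Mean = 13961/13 = 1073.9231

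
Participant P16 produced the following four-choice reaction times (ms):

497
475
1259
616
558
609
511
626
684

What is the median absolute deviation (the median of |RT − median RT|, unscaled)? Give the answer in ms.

Sorted: 475, 497, 511, 558, 609, 616, 626, 684, 1259 → median = 609
|x − 609|: 112, 134, 650, 7, 51, 0, 98, 17, 75
Sorted deviations: 0, 7, 17, 51, 75, 98, 112, 134, 650 → MAD = 75

75 ms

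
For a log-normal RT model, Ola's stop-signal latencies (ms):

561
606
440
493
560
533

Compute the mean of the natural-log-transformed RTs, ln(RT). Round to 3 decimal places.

6.272

ln(RT): 6.3297, 6.4069, 6.0868, 6.2005, 6.3279, 6.2785
Σ ln(RT) = 37.6303
Mean = 37.6303/6 = 6.27172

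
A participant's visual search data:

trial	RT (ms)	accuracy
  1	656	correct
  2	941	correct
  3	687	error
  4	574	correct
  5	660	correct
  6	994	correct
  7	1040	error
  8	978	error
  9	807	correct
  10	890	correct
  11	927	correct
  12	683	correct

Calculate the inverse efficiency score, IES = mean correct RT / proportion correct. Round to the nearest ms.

1057 ms

Correct trials (n=9): 656, 941, 574, 660, 994, 807, 890, 927, 683
Mean correct RT = 7132/9 = 792.4444 ms
Proportion correct = 9/12
IES = 792.4444 / (9/12) = 1056.593 ms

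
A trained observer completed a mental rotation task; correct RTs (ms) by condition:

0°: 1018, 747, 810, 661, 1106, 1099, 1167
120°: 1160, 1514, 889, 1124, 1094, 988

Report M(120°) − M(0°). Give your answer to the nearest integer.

184 ms

M(0°) = 6608/7 = 944.000
M(120°) = 6769/6 = 1128.167
Difference = 1128.167 − 944.000 = 184.167 ms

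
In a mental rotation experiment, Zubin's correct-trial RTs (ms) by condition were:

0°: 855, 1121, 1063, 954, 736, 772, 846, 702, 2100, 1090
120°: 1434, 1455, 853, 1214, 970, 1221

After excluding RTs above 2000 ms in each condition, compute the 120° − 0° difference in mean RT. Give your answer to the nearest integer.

287 ms

0°: exclude 2100
M(0°) = 8139/9 = 904.333
M(120°) = 7147/6 = 1191.167
Difference = 1191.167 − 904.333 = 286.833 ms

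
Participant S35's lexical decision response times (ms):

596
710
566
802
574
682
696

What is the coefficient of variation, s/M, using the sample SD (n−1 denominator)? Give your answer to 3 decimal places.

0.131

n = 7, Σ = 4626, M = 660.8571
Σ(x−M)² = 44766.857; s = √(44766.857/6) = 86.3779
CV = 86.3779 / 660.8571 = 0.13071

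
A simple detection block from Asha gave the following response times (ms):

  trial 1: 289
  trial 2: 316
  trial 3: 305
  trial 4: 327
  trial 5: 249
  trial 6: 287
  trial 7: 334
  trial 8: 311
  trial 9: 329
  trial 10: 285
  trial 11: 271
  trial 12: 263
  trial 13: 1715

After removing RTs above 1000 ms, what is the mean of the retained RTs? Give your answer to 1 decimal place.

Excluded: 1715
Retained (n=12): Σ = 3566
Mean = 3566/12 = 297.1667

297.2 ms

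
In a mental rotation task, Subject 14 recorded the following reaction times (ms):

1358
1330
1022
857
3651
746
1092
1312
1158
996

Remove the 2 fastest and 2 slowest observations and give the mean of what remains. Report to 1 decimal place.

1151.7 ms

Sorted: 746, 857, 996, 1022, 1092, 1158, 1312, 1330, 1358, 3651
Drop lowest 2 (746, 857) and highest 2 (1358, 3651)
Remaining (n=6): Σ = 6910, mean = 6910/6 = 1151.667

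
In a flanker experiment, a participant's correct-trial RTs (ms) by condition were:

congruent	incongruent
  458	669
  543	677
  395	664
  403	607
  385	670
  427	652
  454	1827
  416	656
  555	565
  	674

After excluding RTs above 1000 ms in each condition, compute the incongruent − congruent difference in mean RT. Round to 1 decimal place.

incongruent: exclude 1827
M(congruent) = 4036/9 = 448.444
M(incongruent) = 5834/9 = 648.222
Difference = 648.222 − 448.444 = 199.778 ms

199.8 ms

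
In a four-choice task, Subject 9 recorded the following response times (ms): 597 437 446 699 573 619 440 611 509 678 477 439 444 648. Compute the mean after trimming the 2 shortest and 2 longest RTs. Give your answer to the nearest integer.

Sorted: 437, 439, 440, 444, 446, 477, 509, 573, 597, 611, 619, 648, 678, 699
Drop lowest 2 (437, 439) and highest 2 (678, 699)
Remaining (n=10): Σ = 5364, mean = 5364/10 = 536.400

536 ms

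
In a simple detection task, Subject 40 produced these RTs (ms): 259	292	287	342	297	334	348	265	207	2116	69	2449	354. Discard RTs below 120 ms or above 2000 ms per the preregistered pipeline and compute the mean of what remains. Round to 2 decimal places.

298.50 ms

Excluded: 69, 2116, 2449
Retained (n=10): Σ = 2985
Mean = 2985/10 = 298.5000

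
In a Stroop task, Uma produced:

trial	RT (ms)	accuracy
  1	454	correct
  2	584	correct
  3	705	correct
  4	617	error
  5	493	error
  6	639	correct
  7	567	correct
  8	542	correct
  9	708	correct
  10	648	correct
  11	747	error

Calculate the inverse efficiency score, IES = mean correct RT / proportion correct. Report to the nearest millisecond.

833 ms

Correct trials (n=8): 454, 584, 705, 639, 567, 542, 708, 648
Mean correct RT = 4847/8 = 605.8750 ms
Proportion correct = 8/11
IES = 605.8750 / (8/11) = 833.078 ms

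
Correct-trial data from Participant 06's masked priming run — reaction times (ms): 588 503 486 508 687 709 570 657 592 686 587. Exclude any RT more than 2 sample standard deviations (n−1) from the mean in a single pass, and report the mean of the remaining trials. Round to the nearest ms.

598 ms

n = 11, ΣRT = 6573, M = 597.545
Σ(x−M)² = 62174.73; s = √(62174.73/10) = 78.851
Cutoffs: 597.545 ± 2·78.851 → [439.8, 755.2]
No RTs fall outside the cutoffs; all 11 retained. Mean = 6573/11 = 597.545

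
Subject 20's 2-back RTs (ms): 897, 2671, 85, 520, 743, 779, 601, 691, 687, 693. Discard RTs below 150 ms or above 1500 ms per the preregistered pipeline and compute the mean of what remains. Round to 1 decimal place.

Excluded: 85, 2671
Retained (n=8): Σ = 5611
Mean = 5611/8 = 701.3750

701.4 ms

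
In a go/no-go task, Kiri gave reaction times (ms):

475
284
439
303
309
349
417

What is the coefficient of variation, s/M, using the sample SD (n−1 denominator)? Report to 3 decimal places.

0.205

n = 7, Σ = 2576, M = 368.0000
Σ(x−M)² = 34014.000; s = √(34014.000/6) = 75.2928
CV = 75.2928 / 368.0000 = 0.20460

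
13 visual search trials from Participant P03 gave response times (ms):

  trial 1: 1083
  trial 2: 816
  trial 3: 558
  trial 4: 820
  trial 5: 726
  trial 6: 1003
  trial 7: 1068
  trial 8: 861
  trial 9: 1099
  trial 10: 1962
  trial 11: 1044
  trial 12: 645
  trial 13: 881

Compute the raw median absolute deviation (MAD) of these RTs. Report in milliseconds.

Sorted: 558, 645, 726, 816, 820, 861, 881, 1003, 1044, 1068, 1083, 1099, 1962 → median = 881
|x − 881|: 202, 65, 323, 61, 155, 122, 187, 20, 218, 1081, 163, 236, 0
Sorted deviations: 0, 20, 61, 65, 122, 155, 163, 187, 202, 218, 236, 323, 1081 → MAD = 163

163 ms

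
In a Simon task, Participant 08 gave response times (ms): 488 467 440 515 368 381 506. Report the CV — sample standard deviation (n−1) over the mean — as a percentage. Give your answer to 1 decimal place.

n = 7, Σ = 3165, M = 452.1429
Σ(x−M)² = 20646.857; s = √(20646.857/6) = 58.6613
CV = 58.6613 / 452.1429 = 0.12974 = 12.974%

13.0%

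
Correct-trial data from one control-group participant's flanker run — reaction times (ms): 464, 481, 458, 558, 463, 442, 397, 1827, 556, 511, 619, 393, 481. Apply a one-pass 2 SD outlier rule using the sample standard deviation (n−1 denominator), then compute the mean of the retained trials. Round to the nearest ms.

n = 13, ΣRT = 7650, M = 588.462
Σ(x−M)² = 1710553.23; s = √(1710553.23/12) = 377.553
Cutoffs: 588.462 ± 2·377.553 → [-166.6, 1343.6]
Outside: 1827 → excluded.
Retained (n=12): Σ = 5823, mean = 5823/12 = 485.250

485 ms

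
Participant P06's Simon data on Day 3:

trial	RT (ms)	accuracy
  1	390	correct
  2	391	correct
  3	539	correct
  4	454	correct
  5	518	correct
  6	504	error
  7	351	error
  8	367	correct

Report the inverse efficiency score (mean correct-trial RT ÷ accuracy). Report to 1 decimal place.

590.9 ms

Correct trials (n=6): 390, 391, 539, 454, 518, 367
Mean correct RT = 2659/6 = 443.1667 ms
Proportion correct = 6/8
IES = 443.1667 / (6/8) = 590.889 ms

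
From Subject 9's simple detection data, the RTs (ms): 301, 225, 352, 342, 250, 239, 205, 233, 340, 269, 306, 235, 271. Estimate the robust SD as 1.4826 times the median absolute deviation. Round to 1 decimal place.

53.4 ms

Sorted: 205, 225, 233, 235, 239, 250, 269, 271, 301, 306, 340, 342, 352 → median = 269
|x − 269| sorted: 0, 2, 19, 30, 32, 34, 36, 37, 44, 64, 71, 73, 83 → MAD = 36
Robust SD ≈ 1.4826 × 36 = 53.374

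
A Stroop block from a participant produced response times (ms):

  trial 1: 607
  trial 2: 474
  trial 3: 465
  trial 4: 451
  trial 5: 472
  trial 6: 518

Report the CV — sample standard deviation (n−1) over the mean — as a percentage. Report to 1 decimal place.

11.7%

n = 6, Σ = 2987, M = 497.8333
Σ(x−M)² = 16830.833; s = √(16830.833/5) = 58.0187
CV = 58.0187 / 497.8333 = 0.11654 = 11.654%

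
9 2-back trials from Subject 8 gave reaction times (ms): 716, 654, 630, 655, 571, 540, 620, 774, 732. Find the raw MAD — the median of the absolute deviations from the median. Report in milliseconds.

Sorted: 540, 571, 620, 630, 654, 655, 716, 732, 774 → median = 654
|x − 654|: 62, 0, 24, 1, 83, 114, 34, 120, 78
Sorted deviations: 0, 1, 24, 34, 62, 78, 83, 114, 120 → MAD = 62

62 ms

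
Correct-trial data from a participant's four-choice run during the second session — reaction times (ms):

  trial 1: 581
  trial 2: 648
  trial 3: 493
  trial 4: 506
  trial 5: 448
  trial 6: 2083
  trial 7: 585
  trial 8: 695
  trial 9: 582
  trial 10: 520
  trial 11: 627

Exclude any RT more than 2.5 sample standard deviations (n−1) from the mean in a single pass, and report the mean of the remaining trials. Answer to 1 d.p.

568.5 ms

n = 11, ΣRT = 7768, M = 706.182
Σ(x−M)² = 2138025.64; s = √(2138025.64/10) = 462.388
Cutoffs: 706.182 ± 2.5·462.388 → [-449.8, 1862.2]
Outside: 2083 → excluded.
Retained (n=10): Σ = 5685, mean = 5685/10 = 568.500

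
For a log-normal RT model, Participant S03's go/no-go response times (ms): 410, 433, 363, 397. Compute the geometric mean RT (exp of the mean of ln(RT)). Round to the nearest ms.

ln(RT): 6.0162, 6.0707, 5.8944, 5.9839
Mean ln(RT) = 23.9652/4 = 5.99131
Geometric mean = exp(5.99131) = 399.94 ms

400 ms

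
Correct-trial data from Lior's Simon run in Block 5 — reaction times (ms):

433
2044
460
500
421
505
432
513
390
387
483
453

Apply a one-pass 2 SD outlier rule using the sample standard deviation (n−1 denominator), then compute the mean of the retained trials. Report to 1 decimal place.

452.5 ms

n = 12, ΣRT = 7021, M = 585.083
Σ(x−M)² = 2341580.92; s = √(2341580.92/11) = 461.379
Cutoffs: 585.083 ± 2·461.379 → [-337.7, 1507.8]
Outside: 2044 → excluded.
Retained (n=11): Σ = 4977, mean = 4977/11 = 452.455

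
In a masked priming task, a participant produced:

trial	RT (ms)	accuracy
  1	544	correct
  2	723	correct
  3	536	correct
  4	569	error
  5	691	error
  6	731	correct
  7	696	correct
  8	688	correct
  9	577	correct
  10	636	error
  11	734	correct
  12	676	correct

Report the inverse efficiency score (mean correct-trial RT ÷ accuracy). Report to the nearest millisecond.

875 ms

Correct trials (n=9): 544, 723, 536, 731, 696, 688, 577, 734, 676
Mean correct RT = 5905/9 = 656.1111 ms
Proportion correct = 9/12
IES = 656.1111 / (9/12) = 874.815 ms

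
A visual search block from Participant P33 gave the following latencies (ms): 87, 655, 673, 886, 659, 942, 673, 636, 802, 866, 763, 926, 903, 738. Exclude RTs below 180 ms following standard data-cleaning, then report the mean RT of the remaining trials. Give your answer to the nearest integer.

779 ms

Excluded: 87
Retained (n=13): Σ = 10122
Mean = 10122/13 = 778.6154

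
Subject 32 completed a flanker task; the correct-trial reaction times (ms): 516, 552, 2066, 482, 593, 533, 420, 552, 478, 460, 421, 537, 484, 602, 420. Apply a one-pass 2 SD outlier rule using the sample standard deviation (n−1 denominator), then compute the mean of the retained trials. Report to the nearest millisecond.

504 ms

n = 15, ΣRT = 9116, M = 607.733
Σ(x−M)² = 2327138.93; s = √(2327138.93/14) = 407.706
Cutoffs: 607.733 ± 2·407.706 → [-207.7, 1423.1]
Outside: 2066 → excluded.
Retained (n=14): Σ = 7050, mean = 7050/14 = 503.571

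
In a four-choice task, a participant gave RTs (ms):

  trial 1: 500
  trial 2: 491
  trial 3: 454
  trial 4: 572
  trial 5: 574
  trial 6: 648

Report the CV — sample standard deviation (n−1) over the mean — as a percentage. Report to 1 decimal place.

n = 6, Σ = 3239, M = 539.8333
Σ(x−M)² = 25240.833; s = √(25240.833/5) = 71.0505
CV = 71.0505 / 539.8333 = 0.13162 = 13.162%

13.2%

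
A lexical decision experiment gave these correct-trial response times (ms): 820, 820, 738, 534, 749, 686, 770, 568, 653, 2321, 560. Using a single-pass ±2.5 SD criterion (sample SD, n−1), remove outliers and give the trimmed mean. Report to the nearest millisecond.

n = 11, ΣRT = 9219, M = 838.091
Σ(x−M)² = 2522410.91; s = √(2522410.91/10) = 502.236
Cutoffs: 838.091 ± 2.5·502.236 → [-417.5, 2093.7]
Outside: 2321 → excluded.
Retained (n=10): Σ = 6898, mean = 6898/10 = 689.800

690 ms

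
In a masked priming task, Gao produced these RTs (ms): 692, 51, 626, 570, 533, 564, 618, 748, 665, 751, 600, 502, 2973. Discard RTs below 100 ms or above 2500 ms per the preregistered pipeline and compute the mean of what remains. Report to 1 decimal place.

624.5 ms

Excluded: 51, 2973
Retained (n=11): Σ = 6869
Mean = 6869/11 = 624.4545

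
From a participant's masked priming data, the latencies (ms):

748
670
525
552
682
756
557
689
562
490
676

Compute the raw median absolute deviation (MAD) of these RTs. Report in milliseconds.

Sorted: 490, 525, 552, 557, 562, 670, 676, 682, 689, 748, 756 → median = 670
|x − 670|: 78, 0, 145, 118, 12, 86, 113, 19, 108, 180, 6
Sorted deviations: 0, 6, 12, 19, 78, 86, 108, 113, 118, 145, 180 → MAD = 86

86 ms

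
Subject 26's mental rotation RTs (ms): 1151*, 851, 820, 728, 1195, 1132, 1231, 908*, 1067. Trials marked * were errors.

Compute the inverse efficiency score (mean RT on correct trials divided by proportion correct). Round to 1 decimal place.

Correct trials (n=7): 851, 820, 728, 1195, 1132, 1231, 1067
Mean correct RT = 7024/7 = 1003.4286 ms
Proportion correct = 7/9
IES = 1003.4286 / (7/9) = 1290.122 ms

1290.1 ms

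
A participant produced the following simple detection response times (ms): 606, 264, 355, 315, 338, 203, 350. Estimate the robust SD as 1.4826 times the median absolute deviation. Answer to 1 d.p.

34.1 ms

Sorted: 203, 264, 315, 338, 350, 355, 606 → median = 338
|x − 338| sorted: 0, 12, 17, 23, 74, 135, 268 → MAD = 23
Robust SD ≈ 1.4826 × 23 = 34.100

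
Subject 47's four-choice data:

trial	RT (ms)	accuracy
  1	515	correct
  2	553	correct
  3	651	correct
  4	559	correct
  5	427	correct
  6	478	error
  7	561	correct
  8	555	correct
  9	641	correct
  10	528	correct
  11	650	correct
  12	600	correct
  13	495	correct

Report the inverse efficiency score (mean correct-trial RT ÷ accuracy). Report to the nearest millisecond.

Correct trials (n=12): 515, 553, 651, 559, 427, 561, 555, 641, 528, 650, 600, 495
Mean correct RT = 6735/12 = 561.2500 ms
Proportion correct = 12/13
IES = 561.2500 / (12/13) = 608.021 ms

608 ms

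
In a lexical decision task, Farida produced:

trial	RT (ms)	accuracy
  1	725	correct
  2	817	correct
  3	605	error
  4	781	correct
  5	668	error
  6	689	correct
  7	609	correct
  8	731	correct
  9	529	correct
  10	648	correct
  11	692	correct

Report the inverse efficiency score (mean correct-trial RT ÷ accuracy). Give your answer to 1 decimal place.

Correct trials (n=9): 725, 817, 781, 689, 609, 731, 529, 648, 692
Mean correct RT = 6221/9 = 691.2222 ms
Proportion correct = 9/11
IES = 691.2222 / (9/11) = 844.827 ms

844.8 ms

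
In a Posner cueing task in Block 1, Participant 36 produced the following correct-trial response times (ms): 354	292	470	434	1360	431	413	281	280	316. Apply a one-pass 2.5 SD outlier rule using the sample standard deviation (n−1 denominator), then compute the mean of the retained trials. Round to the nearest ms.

363 ms

n = 10, ΣRT = 4631, M = 463.100
Σ(x−M)² = 938366.90; s = √(938366.90/9) = 322.898
Cutoffs: 463.100 ± 2.5·322.898 → [-344.1, 1270.3]
Outside: 1360 → excluded.
Retained (n=9): Σ = 3271, mean = 3271/9 = 363.444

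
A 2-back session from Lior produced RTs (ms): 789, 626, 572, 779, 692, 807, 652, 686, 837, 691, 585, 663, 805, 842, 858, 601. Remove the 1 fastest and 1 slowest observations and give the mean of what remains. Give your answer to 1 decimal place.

718.2 ms

Sorted: 572, 585, 601, 626, 652, 663, 686, 691, 692, 779, 789, 805, 807, 837, 842, 858
Drop lowest 1 (572) and highest 1 (858)
Remaining (n=14): Σ = 10055, mean = 10055/14 = 718.214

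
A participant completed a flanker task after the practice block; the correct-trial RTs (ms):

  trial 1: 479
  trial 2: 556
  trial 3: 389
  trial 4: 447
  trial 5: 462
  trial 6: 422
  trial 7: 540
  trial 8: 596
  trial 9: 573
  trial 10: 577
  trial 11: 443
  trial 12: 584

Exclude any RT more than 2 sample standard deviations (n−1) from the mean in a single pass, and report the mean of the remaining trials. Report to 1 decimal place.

n = 12, ΣRT = 6068, M = 505.667
Σ(x−M)² = 58228.67; s = √(58228.67/11) = 72.757
Cutoffs: 505.667 ± 2·72.757 → [360.2, 651.2]
No RTs fall outside the cutoffs; all 12 retained. Mean = 6068/12 = 505.667

505.7 ms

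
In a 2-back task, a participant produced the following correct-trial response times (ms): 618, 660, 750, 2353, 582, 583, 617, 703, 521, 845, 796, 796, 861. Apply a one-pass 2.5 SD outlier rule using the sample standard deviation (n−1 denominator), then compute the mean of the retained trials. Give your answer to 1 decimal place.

n = 13, ΣRT = 10685, M = 821.923
Σ(x−M)² = 2681914.92; s = √(2681914.92/12) = 472.750
Cutoffs: 821.923 ± 2.5·472.750 → [-360.0, 2003.8]
Outside: 2353 → excluded.
Retained (n=12): Σ = 8332, mean = 8332/12 = 694.333

694.3 ms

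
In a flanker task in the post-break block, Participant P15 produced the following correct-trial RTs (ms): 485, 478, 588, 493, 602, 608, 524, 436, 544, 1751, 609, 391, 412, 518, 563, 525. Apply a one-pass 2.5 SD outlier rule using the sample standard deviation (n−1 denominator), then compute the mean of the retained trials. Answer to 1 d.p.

518.4 ms

n = 16, ΣRT = 9527, M = 595.438
Σ(x−M)² = 1492869.94; s = √(1492869.94/15) = 315.475
Cutoffs: 595.438 ± 2.5·315.475 → [-193.3, 1384.1]
Outside: 1751 → excluded.
Retained (n=15): Σ = 7776, mean = 7776/15 = 518.400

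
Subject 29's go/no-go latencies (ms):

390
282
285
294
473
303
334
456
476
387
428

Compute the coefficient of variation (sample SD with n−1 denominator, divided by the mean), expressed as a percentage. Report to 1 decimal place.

20.7%

n = 11, Σ = 4108, M = 373.4545
Σ(x−M)² = 59692.727; s = √(59692.727/10) = 77.2611
CV = 77.2611 / 373.4545 = 0.20688 = 20.688%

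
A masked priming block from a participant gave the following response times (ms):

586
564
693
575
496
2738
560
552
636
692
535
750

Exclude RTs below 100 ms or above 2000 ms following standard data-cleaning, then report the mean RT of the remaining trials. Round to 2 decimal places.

603.55 ms

Excluded: 2738
Retained (n=11): Σ = 6639
Mean = 6639/11 = 603.5455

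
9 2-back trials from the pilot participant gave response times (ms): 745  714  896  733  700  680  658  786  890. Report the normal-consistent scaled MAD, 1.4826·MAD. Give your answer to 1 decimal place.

78.6 ms

Sorted: 658, 680, 700, 714, 733, 745, 786, 890, 896 → median = 733
|x − 733| sorted: 0, 12, 19, 33, 53, 53, 75, 157, 163 → MAD = 53
Robust SD ≈ 1.4826 × 53 = 78.578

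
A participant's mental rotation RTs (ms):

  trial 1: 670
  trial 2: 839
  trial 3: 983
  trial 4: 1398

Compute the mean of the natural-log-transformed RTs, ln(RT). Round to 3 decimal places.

ln(RT): 6.5073, 6.7322, 6.8906, 7.2428
Σ ln(RT) = 27.3729
Mean = 27.3729/4 = 6.84322

6.843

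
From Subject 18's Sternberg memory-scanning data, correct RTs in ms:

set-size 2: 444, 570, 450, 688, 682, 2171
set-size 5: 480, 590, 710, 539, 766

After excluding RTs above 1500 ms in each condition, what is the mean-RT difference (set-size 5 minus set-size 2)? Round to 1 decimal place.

set-size 2: exclude 2171
M(set-size 2) = 2834/5 = 566.800
M(set-size 5) = 3085/5 = 617.000
Difference = 617.000 − 566.800 = 50.200 ms

50.2 ms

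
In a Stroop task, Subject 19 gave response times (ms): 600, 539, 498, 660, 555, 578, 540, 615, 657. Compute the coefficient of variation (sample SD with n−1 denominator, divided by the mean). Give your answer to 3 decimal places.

n = 9, Σ = 5242, M = 582.4444
Σ(x−M)² = 24534.222; s = √(24534.222/8) = 55.3785
CV = 55.3785 / 582.4444 = 0.09508

0.095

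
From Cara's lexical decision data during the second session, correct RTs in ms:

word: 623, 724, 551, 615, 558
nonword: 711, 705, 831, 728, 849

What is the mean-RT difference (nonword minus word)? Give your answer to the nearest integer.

151 ms

M(word) = 3071/5 = 614.200
M(nonword) = 3824/5 = 764.800
Difference = 764.800 − 614.200 = 150.600 ms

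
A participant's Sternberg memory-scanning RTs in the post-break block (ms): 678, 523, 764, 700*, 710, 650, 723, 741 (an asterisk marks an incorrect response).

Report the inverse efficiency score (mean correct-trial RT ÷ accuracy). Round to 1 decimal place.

Correct trials (n=7): 678, 523, 764, 710, 650, 723, 741
Mean correct RT = 4789/7 = 684.1429 ms
Proportion correct = 7/8
IES = 684.1429 / (7/8) = 781.878 ms

781.9 ms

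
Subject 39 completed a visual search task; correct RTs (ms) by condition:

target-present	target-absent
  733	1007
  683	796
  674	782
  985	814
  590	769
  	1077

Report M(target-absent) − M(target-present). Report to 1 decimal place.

141.2 ms

M(target-present) = 3665/5 = 733.000
M(target-absent) = 5245/6 = 874.167
Difference = 874.167 − 733.000 = 141.167 ms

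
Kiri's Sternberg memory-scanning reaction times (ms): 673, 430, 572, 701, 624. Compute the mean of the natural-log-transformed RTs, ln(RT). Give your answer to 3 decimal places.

ln(RT): 6.5117, 6.0638, 6.3491, 6.5525, 6.4362
Σ ln(RT) = 31.9133
Mean = 31.9133/5 = 6.38267

6.383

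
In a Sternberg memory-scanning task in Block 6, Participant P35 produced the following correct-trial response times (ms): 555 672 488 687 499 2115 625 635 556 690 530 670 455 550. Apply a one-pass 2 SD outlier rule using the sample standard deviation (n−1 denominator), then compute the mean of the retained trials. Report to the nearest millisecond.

n = 14, ΣRT = 9727, M = 694.786
Σ(x−M)² = 2252178.36; s = √(2252178.36/13) = 416.226
Cutoffs: 694.786 ± 2·416.226 → [-137.7, 1527.2]
Outside: 2115 → excluded.
Retained (n=13): Σ = 7612, mean = 7612/13 = 585.538

586 ms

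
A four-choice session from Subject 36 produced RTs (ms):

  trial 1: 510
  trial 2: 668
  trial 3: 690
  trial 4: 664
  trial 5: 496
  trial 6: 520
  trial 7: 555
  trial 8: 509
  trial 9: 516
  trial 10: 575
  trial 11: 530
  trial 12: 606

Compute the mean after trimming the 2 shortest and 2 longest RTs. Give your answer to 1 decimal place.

559.5 ms

Sorted: 496, 509, 510, 516, 520, 530, 555, 575, 606, 664, 668, 690
Drop lowest 2 (496, 509) and highest 2 (668, 690)
Remaining (n=8): Σ = 4476, mean = 4476/8 = 559.500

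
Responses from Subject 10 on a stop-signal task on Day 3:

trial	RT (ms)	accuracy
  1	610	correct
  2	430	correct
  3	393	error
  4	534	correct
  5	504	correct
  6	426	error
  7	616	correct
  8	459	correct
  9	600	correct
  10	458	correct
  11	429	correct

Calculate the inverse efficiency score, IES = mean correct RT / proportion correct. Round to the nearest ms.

630 ms

Correct trials (n=9): 610, 430, 534, 504, 616, 459, 600, 458, 429
Mean correct RT = 4640/9 = 515.5556 ms
Proportion correct = 9/11
IES = 515.5556 / (9/11) = 630.123 ms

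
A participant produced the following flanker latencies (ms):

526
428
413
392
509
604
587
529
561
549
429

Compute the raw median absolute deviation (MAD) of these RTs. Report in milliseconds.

61 ms

Sorted: 392, 413, 428, 429, 509, 526, 529, 549, 561, 587, 604 → median = 526
|x − 526|: 0, 98, 113, 134, 17, 78, 61, 3, 35, 23, 97
Sorted deviations: 0, 3, 17, 23, 35, 61, 78, 97, 98, 113, 134 → MAD = 61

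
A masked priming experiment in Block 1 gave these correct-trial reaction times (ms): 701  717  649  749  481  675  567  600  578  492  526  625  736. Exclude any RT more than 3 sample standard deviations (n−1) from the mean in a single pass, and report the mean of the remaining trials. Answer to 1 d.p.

622.8 ms

n = 13, ΣRT = 8096, M = 622.769
Σ(x−M)² = 99372.31; s = √(99372.31/12) = 91.000
Cutoffs: 622.769 ± 3·91.000 → [349.8, 895.8]
No RTs fall outside the cutoffs; all 13 retained. Mean = 8096/13 = 622.769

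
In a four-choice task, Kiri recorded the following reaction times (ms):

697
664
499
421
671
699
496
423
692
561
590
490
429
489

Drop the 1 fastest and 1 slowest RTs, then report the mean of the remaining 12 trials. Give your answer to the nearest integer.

558 ms

Sorted: 421, 423, 429, 489, 490, 496, 499, 561, 590, 664, 671, 692, 697, 699
Drop lowest 1 (421) and highest 1 (699)
Remaining (n=12): Σ = 6701, mean = 6701/12 = 558.417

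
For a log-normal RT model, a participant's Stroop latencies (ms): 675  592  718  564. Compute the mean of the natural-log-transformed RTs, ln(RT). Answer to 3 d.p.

ln(RT): 6.5147, 6.3835, 6.5765, 6.3351
Σ ln(RT) = 25.8097
Mean = 25.8097/4 = 6.45244

6.452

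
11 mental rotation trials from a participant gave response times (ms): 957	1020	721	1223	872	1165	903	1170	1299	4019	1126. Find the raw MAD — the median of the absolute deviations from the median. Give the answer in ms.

169 ms

Sorted: 721, 872, 903, 957, 1020, 1126, 1165, 1170, 1223, 1299, 4019 → median = 1126
|x − 1126|: 169, 106, 405, 97, 254, 39, 223, 44, 173, 2893, 0
Sorted deviations: 0, 39, 44, 97, 106, 169, 173, 223, 254, 405, 2893 → MAD = 169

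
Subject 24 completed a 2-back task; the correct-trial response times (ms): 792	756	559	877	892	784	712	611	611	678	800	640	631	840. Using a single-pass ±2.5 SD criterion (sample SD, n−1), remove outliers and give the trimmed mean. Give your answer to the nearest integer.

n = 14, ΣRT = 10183, M = 727.357
Σ(x−M)² = 150683.21; s = √(150683.21/13) = 107.662
Cutoffs: 727.357 ± 2.5·107.662 → [458.2, 996.5]
No RTs fall outside the cutoffs; all 14 retained. Mean = 10183/14 = 727.357

727 ms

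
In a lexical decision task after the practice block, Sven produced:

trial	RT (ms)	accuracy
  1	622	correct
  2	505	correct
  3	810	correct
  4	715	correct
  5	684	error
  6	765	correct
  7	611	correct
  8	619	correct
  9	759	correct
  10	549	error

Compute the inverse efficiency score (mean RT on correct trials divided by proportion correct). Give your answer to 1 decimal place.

Correct trials (n=8): 622, 505, 810, 715, 765, 611, 619, 759
Mean correct RT = 5406/8 = 675.7500 ms
Proportion correct = 8/10
IES = 675.7500 / (8/10) = 844.688 ms

844.7 ms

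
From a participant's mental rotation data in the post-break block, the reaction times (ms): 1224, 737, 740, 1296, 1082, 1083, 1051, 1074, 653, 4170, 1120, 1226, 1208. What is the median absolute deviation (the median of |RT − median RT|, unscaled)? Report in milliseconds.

141 ms

Sorted: 653, 737, 740, 1051, 1074, 1082, 1083, 1120, 1208, 1224, 1226, 1296, 4170 → median = 1083
|x − 1083|: 141, 346, 343, 213, 1, 0, 32, 9, 430, 3087, 37, 143, 125
Sorted deviations: 0, 1, 9, 32, 37, 125, 141, 143, 213, 343, 346, 430, 3087 → MAD = 141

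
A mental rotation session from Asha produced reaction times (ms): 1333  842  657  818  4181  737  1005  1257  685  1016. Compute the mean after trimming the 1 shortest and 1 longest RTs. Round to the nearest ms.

Sorted: 657, 685, 737, 818, 842, 1005, 1016, 1257, 1333, 4181
Drop lowest 1 (657) and highest 1 (4181)
Remaining (n=8): Σ = 7693, mean = 7693/8 = 961.625

962 ms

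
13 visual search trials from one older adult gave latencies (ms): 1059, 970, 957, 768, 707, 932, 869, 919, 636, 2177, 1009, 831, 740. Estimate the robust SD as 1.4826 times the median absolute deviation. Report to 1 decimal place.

133.4 ms

Sorted: 636, 707, 740, 768, 831, 869, 919, 932, 957, 970, 1009, 1059, 2177 → median = 919
|x − 919| sorted: 0, 13, 38, 50, 51, 88, 90, 140, 151, 179, 212, 283, 1258 → MAD = 90
Robust SD ≈ 1.4826 × 90 = 133.434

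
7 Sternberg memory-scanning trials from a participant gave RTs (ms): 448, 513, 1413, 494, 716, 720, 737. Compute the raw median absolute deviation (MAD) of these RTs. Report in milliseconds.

203 ms

Sorted: 448, 494, 513, 716, 720, 737, 1413 → median = 716
|x − 716|: 268, 203, 697, 222, 0, 4, 21
Sorted deviations: 0, 4, 21, 203, 222, 268, 697 → MAD = 203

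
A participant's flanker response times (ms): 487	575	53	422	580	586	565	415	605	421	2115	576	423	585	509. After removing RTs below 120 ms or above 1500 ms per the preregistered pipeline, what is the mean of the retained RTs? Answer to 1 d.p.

519.2 ms

Excluded: 53, 2115
Retained (n=13): Σ = 6749
Mean = 6749/13 = 519.1538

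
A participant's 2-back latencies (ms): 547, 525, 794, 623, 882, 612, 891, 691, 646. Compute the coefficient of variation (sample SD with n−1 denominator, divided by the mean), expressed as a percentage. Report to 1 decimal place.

n = 9, Σ = 6211, M = 690.1111
Σ(x−M)² = 148264.889; s = √(148264.889/8) = 136.1364
CV = 136.1364 / 690.1111 = 0.19727 = 19.727%

19.7%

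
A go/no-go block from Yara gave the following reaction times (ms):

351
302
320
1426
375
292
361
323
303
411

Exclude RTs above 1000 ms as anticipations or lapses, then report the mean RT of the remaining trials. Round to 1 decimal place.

Excluded: 1426
Retained (n=9): Σ = 3038
Mean = 3038/9 = 337.5556

337.6 ms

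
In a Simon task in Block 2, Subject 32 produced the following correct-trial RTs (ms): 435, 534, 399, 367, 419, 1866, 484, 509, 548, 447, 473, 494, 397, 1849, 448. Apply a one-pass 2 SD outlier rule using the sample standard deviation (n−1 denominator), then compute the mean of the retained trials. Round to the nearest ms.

n = 15, ΣRT = 9669, M = 644.600
Σ(x−M)² = 3431479.60; s = √(3431479.60/14) = 495.081
Cutoffs: 644.600 ± 2·495.081 → [-345.6, 1634.8]
Outside: 1849, 1866 → excluded.
Retained (n=13): Σ = 5954, mean = 5954/13 = 458.000

458 ms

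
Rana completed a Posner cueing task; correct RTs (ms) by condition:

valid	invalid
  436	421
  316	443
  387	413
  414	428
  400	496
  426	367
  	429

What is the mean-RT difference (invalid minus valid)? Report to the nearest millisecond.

32 ms

M(valid) = 2379/6 = 396.500
M(invalid) = 2997/7 = 428.143
Difference = 428.143 − 396.500 = 31.643 ms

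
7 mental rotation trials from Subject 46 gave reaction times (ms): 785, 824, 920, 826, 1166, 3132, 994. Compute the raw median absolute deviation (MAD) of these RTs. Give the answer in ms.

96 ms

Sorted: 785, 824, 826, 920, 994, 1166, 3132 → median = 920
|x − 920|: 135, 96, 0, 94, 246, 2212, 74
Sorted deviations: 0, 74, 94, 96, 135, 246, 2212 → MAD = 96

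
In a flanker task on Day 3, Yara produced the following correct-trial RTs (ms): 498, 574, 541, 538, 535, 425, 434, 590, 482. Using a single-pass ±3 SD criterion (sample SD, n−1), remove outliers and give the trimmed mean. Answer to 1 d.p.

n = 9, ΣRT = 4617, M = 513.000
Σ(x−M)² = 26714.00; s = √(26714.00/8) = 57.786
Cutoffs: 513.000 ± 3·57.786 → [339.6, 686.4]
No RTs fall outside the cutoffs; all 9 retained. Mean = 4617/9 = 513.000

513.0 ms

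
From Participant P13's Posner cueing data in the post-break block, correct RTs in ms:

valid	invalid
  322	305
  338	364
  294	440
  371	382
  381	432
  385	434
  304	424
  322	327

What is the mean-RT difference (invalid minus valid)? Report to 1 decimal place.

M(valid) = 2717/8 = 339.625
M(invalid) = 3108/8 = 388.500
Difference = 388.500 − 339.625 = 48.875 ms

48.9 ms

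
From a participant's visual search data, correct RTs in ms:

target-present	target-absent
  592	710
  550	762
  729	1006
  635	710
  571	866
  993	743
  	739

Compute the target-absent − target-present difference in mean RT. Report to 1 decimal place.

M(target-present) = 4070/6 = 678.333
M(target-absent) = 5536/7 = 790.857
Difference = 790.857 − 678.333 = 112.524 ms

112.5 ms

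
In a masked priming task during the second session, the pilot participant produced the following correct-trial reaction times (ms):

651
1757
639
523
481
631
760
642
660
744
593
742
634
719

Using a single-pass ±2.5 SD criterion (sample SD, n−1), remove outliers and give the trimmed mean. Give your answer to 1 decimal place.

n = 14, ΣRT = 10176, M = 726.857
Σ(x−M)² = 1225753.71; s = √(1225753.71/13) = 307.065
Cutoffs: 726.857 ± 2.5·307.065 → [-40.8, 1494.5]
Outside: 1757 → excluded.
Retained (n=13): Σ = 8419, mean = 8419/13 = 647.615

647.6 ms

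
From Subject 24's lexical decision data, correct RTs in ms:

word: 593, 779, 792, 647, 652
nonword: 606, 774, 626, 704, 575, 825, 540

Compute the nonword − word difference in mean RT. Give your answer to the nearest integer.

-28 ms

M(word) = 3463/5 = 692.600
M(nonword) = 4650/7 = 664.286
Difference = 664.286 − 692.600 = -28.314 ms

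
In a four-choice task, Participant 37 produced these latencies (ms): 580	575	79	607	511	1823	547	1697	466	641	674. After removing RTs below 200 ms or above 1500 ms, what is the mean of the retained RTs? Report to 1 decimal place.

Excluded: 79, 1697, 1823
Retained (n=8): Σ = 4601
Mean = 4601/8 = 575.1250

575.1 ms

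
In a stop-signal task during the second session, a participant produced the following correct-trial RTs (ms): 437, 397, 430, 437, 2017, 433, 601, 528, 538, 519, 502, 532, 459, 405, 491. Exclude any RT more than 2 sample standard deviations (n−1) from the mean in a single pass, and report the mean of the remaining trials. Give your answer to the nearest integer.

479 ms

n = 15, ΣRT = 8726, M = 581.733
Σ(x−M)² = 2253624.93; s = √(2253624.93/14) = 401.215
Cutoffs: 581.733 ± 2·401.215 → [-220.7, 1384.2]
Outside: 2017 → excluded.
Retained (n=14): Σ = 6709, mean = 6709/14 = 479.214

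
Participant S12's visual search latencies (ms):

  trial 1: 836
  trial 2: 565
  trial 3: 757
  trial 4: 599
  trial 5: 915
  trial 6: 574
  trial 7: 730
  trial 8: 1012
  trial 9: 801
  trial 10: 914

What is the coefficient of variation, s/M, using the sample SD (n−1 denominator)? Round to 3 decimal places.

0.202

n = 10, Σ = 7703, M = 770.3000
Σ(x−M)² = 217092.100; s = √(217092.100/9) = 155.3105
CV = 155.3105 / 770.3000 = 0.20162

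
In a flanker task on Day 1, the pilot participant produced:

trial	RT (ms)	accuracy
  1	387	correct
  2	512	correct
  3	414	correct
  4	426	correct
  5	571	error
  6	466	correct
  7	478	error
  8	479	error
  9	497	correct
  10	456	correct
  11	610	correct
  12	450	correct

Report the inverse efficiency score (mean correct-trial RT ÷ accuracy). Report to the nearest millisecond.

625 ms

Correct trials (n=9): 387, 512, 414, 426, 466, 497, 456, 610, 450
Mean correct RT = 4218/9 = 468.6667 ms
Proportion correct = 9/12
IES = 468.6667 / (9/12) = 624.889 ms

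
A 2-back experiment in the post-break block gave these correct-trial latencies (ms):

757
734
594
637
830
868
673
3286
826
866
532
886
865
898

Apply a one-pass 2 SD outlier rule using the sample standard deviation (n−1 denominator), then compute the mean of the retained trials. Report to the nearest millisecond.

n = 14, ΣRT = 13252, M = 946.571
Σ(x−M)² = 6074375.43; s = √(6074375.43/13) = 683.564
Cutoffs: 946.571 ± 2·683.564 → [-420.6, 2313.7]
Outside: 3286 → excluded.
Retained (n=13): Σ = 9966, mean = 9966/13 = 766.615

767 ms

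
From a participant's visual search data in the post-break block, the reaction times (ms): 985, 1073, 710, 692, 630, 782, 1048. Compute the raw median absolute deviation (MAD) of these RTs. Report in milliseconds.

152 ms

Sorted: 630, 692, 710, 782, 985, 1048, 1073 → median = 782
|x − 782|: 203, 291, 72, 90, 152, 0, 266
Sorted deviations: 0, 72, 90, 152, 203, 266, 291 → MAD = 152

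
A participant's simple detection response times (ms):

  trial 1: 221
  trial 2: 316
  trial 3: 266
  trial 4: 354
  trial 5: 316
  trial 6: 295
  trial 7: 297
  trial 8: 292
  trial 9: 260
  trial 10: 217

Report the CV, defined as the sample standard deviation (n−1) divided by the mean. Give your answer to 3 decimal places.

n = 10, Σ = 2834, M = 283.4000
Σ(x−M)² = 16656.400; s = √(16656.400/9) = 43.0199
CV = 43.0199 / 283.4000 = 0.15180

0.152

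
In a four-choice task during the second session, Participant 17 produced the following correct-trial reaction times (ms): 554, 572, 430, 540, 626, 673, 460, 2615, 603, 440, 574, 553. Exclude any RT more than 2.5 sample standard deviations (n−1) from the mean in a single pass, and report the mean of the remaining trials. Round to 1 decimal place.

n = 12, ΣRT = 8640, M = 720.000
Σ(x−M)² = 3976924.00; s = √(3976924.00/11) = 601.281
Cutoffs: 720.000 ± 2.5·601.281 → [-783.2, 2223.2]
Outside: 2615 → excluded.
Retained (n=11): Σ = 6025, mean = 6025/11 = 547.727

547.7 ms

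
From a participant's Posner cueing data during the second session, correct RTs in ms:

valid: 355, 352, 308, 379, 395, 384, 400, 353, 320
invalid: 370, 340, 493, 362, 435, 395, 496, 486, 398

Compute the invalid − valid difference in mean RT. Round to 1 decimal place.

58.8 ms

M(valid) = 3246/9 = 360.667
M(invalid) = 3775/9 = 419.444
Difference = 419.444 − 360.667 = 58.778 ms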